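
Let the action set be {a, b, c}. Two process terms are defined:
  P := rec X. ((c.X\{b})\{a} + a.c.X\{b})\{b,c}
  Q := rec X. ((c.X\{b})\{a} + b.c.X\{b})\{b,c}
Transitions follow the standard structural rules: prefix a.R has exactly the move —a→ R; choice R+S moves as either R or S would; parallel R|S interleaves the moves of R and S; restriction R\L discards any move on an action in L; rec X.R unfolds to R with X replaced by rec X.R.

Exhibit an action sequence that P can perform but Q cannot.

a

P's transition system — 2 states:
  m0 = rec X. ((c.X\{b})\{a} + a.c.X\{b})\{b,c} ⊢ =a=> m1
  m1 = (c.(rec X. ((c.X\{b})\{a} + a.c.X\{b})\{b,c})\{b})\{b,c} ⊢ (no moves)
Q's transition system — 1 states:
  n0 = rec X. ((c.X\{b})\{a} + b.c.X\{b})\{b,c} ⊢ (no moves)
Executing a from P (initial set {m0}):
  after a @ step 1: {m1}
  — P admits the full trace.
Executing a from Q (initial set {n0}):
  after a @ step 1: ∅  — Q cannot continue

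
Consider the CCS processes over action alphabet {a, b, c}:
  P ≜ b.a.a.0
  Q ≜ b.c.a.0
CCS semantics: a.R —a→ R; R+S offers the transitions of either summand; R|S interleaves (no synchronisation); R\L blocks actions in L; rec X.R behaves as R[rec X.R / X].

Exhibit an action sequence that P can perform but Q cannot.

LTS(P): 4 reachable states
  p0 = b.a.a.0 :: --b--▸ p1
  p1 = a.a.0 :: --a--▸ p2
  p2 = a.0 :: --a--▸ p3
  p3 = 0 :: ·
LTS(Q): 4 reachable states
  q0 = b.c.a.0 :: --b--▸ q1
  q1 = c.a.0 :: --c--▸ q2
  q2 = a.0 :: --a--▸ q3
  q3 = 0 :: ·
Executing ba from P (initial set {p0}):
  step 1 (b): {p1}
  step 2 (a): {p2}
  — P admits the full trace.
Executing ba from Q (initial set {q0}):
  step 1 (b): {q1}
  step 2 (a): ∅  — Q cannot continue

ba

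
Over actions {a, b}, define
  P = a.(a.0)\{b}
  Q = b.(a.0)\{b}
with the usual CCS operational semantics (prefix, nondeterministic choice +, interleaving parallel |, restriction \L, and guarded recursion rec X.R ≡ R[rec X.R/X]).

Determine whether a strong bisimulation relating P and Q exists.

LTS(P): 3 reachable states
  u0 = a.(a.0)\{b} → —a→ u1
  u1 = (a.0)\{b} → —a→ u2
  u2 = 0\{b} → ·
LTS(Q): 3 reachable states
  v0 = b.(a.0)\{b} → —b→ v1
  v1 = (a.0)\{b} → —a→ v2
  v2 = 0\{b} → ·
Coarsest stable partition (strong bisimilarity classes):
  B0 = {u0}
  B1 = {u1, v1}
  B2 = {u2, v2}
  B3 = {v0}
u0 ∈ B0, v0 ∈ B3 → different blocks

P ≁ Q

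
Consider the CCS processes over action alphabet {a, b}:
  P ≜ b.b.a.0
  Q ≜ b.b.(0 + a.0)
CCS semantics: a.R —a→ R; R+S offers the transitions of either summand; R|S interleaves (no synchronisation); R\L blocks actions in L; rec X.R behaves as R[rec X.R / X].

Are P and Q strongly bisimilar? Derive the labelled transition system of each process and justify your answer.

Reachable graph of P (4 states):
  s0 = b.b.a.0 → —b→ s1
  s1 = b.a.0 → —b→ s2
  s2 = a.0 → —a→ s3
  s3 = 0 → ∅
Reachable graph of Q (4 states):
  t0 = b.b.(0 + a.0) → —b→ t1
  t1 = b.(0 + a.0) → —b→ t2
  t2 = 0 + a.0 → —a→ t3
  t3 = 0 → ∅
Coarsest stable partition (strong bisimilarity classes):
  B0 = {s0, t0}
  B1 = {s1, t1}
  B2 = {s2, t2}
  B3 = {s3, t3}
s0 ∈ B0, t0 ∈ B0 → same block

bisimilar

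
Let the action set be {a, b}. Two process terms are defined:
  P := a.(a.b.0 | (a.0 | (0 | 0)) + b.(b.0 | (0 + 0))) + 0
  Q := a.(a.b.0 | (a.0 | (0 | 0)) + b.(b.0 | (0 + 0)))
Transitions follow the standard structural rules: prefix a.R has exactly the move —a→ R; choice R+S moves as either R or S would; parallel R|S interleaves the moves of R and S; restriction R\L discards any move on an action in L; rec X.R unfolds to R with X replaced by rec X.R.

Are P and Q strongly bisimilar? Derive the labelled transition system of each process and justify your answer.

LTS(P): 9 reachable states
  u0 = a.(a.b.0 | (a.0 | (0 | 0)) + b.(b.0 | (0 + 0))) + 0 :: --a--▸ u1
  u1 = a.b.0 | (a.0 | (0 | 0)) + b.(b.0 | (0 + 0)) :: --a--▸ u2, --a--▸ u3, --b--▸ u4
  u2 = a.b.0 | (0 | (0 | 0)) :: --a--▸ u5
  u3 = b.0 | (a.0 | (0 | 0)) :: --a--▸ u5, --b--▸ u6
  u4 = b.0 | (0 + 0) :: --b--▸ u7
  u5 = b.0 | (0 | (0 | 0)) :: --b--▸ u8
  u6 = 0 | (a.0 | (0 | 0)) :: --a--▸ u8
  u7 = 0 | (0 + 0) :: deadlocked
  u8 = 0 | (0 | (0 | 0)) :: deadlocked
LTS(Q): 9 reachable states
  v0 = a.(a.b.0 | (a.0 | (0 | 0)) + b.(b.0 | (0 + 0))) :: --a--▸ v1
  v1 = a.b.0 | (a.0 | (0 | 0)) + b.(b.0 | (0 + 0)) :: --a--▸ v2, --a--▸ v3, --b--▸ v4
  v2 = a.b.0 | (0 | (0 | 0)) :: --a--▸ v5
  v3 = b.0 | (a.0 | (0 | 0)) :: --a--▸ v5, --b--▸ v6
  v4 = b.0 | (0 + 0) :: --b--▸ v7
  v5 = b.0 | (0 | (0 | 0)) :: --b--▸ v8
  v6 = 0 | (a.0 | (0 | 0)) :: --a--▸ v8
  v7 = 0 | (0 + 0) :: deadlocked
  v8 = 0 | (0 | (0 | 0)) :: deadlocked
Partition-refinement fixed point:
  B0 = {u0, v0}
  B1 = {u1, v1}
  B2 = {u2, v2}
  B3 = {u4, u5, v4, v5}
  B4 = {u7, u8, v7, v8}
  B5 = {u3, v3}
  B6 = {u6, v6}
u0 ∈ B0, v0 ∈ B0 → same block

bisimilar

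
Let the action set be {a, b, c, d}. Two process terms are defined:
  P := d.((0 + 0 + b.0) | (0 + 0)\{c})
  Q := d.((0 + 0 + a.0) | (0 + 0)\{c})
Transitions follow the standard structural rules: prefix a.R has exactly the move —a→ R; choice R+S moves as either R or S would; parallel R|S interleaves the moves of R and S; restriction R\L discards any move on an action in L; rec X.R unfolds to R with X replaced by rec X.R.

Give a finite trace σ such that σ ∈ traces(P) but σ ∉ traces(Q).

db

P's transition system — 3 states:
  p0 = d.((0 + 0 + b.0) | (0 + 0)\{c}) :: —d→ p1
  p1 = (0 + 0 + b.0) | (0 + 0)\{c} :: —b→ p2
  p2 = 0 | (0 + 0)\{c} :: (no moves)
Q's transition system — 3 states:
  q0 = d.((0 + 0 + a.0) | (0 + 0)\{c}) :: —d→ q1
  q1 = (0 + 0 + a.0) | (0 + 0)\{c} :: —a→ q2
  q2 = 0 | (0 + 0)\{c} :: (no moves)
Run σ = ⟨db⟩ on P: start {p0}
  [1] d ⇒ {p1}
  [2] b ⇒ {p2}
  ✓ P
Run σ = ⟨db⟩ on Q: start {q0}
  [1] d ⇒ {q1}
  [2] b ⇒ no successor for Q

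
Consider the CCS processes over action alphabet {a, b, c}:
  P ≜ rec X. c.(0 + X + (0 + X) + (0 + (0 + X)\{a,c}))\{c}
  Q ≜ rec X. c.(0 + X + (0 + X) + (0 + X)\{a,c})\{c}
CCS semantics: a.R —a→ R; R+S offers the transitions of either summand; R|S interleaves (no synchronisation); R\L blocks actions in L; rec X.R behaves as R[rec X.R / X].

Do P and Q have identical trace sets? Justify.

trace-equivalent

LTS(P): 2 reachable states
  u0 = rec X. c.(0 + X + (0 + X) + (0 + (0 + X)\{a,c}))\{c} :: -c-> u1
  u1 = (0 + (rec X. c.(0 + X + (0 + X) + (0 + (0 + X)\{a,c}))\{c}) + (0 + (rec X. c.(0 + X + (0 + X) + (0 + (0 + X)\{a,c}))\{c})) + (0 + (0 + (rec X. c.(0 + X + (0 + X) + (0 + (0 + X)\{a,c}))\{c}))\{a,c}))\{c} :: ·
LTS(Q): 2 reachable states
  v0 = rec X. c.(0 + X + (0 + X) + (0 + X)\{a,c})\{c} :: -c-> v1
  v1 = (0 + (rec X. c.(0 + X + (0 + X) + (0 + X)\{a,c})\{c}) + (0 + (rec X. c.(0 + X + (0 + X) + (0 + X)\{a,c})\{c})) + (0 + (rec X. c.(0 + X + (0 + X) + (0 + X)\{a,c})\{c}))\{a,c})\{c} :: ·
Bisimilarity quotient blocks:
  B0 = {u0, v0}
  B1 = {u1, v1}
u0 ∈ B0, v0 ∈ B0 → same block
Bisimilar ⇒ trace-equivalent.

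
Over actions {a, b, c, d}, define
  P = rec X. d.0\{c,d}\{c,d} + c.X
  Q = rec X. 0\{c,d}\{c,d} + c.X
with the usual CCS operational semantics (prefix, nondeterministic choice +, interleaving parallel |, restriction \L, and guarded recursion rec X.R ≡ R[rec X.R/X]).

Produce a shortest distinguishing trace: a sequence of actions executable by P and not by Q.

d

P's transition system — 2 states:
  m0 = rec X. d.0\{c,d}\{c,d} + c.X :: =c=> m0, =d=> m1
  m1 = 0\{c,d}\{c,d} :: stopped
Q's transition system — 1 states:
  n0 = rec X. 0\{c,d}\{c,d} + c.X :: =c=> n0
Trace ⟨d⟩ through P, begin at {m0}:
  [1] d ⇒ {m1}
  ✓ P
Trace ⟨d⟩ through Q, begin at {n0}:
  [1] d ⇒ ∅  — Q cannot continue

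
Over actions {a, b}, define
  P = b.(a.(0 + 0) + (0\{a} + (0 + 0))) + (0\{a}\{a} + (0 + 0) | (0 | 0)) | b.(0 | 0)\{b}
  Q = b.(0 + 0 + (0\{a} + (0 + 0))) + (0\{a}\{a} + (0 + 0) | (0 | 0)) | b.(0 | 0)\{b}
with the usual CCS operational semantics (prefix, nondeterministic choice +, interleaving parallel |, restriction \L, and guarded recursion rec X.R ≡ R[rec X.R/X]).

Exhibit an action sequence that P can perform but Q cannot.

ba

Reachable graph of P (4 states):
  p0 = b.(a.(0 + 0) + (0\{a} + (0 + 0))) + (0\{a}\{a} + (0 + 0) | (0 | 0)) | b.(0 | 0)\{b} has moves ··b··> p1, ··b··> p2
  p1 = (0\{a}\{a} + (0 + 0) | (0 | 0)) | (0 | 0)\{b} has moves (no moves)
  p2 = a.(0 + 0) + (0\{a} + (0 + 0)) has moves ··a··> p3
  p3 = 0 + 0 has moves (no moves)
Reachable graph of Q (3 states):
  q0 = b.(0 + 0 + (0\{a} + (0 + 0))) + (0\{a}\{a} + (0 + 0) | (0 | 0)) | b.(0 | 0)\{b} has moves ··b··> q1, ··b··> q2
  q1 = (0\{a}\{a} + (0 + 0) | (0 | 0)) | (0 | 0)\{b} has moves (no moves)
  q2 = 0 + 0 + (0\{a} + (0 + 0)) has moves (no moves)
Executing ba from P (initial set {p0}):
  step 1 (b): {p1, p2}
  step 2 (a): {p3}
  — P admits the full trace.
Executing ba from Q (initial set {q0}):
  step 1 (b): {q1, q2}
  step 2 (a): no successor for Q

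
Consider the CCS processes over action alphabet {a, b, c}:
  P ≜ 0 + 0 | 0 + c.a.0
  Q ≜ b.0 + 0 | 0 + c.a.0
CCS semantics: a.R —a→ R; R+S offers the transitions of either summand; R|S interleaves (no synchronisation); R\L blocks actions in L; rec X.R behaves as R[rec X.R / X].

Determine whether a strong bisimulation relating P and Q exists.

LTS(P): 3 reachable states
  p0 = 0 + 0 | 0 + c.a.0 | --c--▸ p1
  p1 = a.0 | --a--▸ p2
  p2 = 0 | (no moves)
LTS(Q): 3 reachable states
  q0 = b.0 + 0 | 0 + c.a.0 | --b--▸ q1, --c--▸ q2
  q1 = 0 | (no moves)
  q2 = a.0 | --a--▸ q1
Bisimilarity quotient blocks:
  B0 = {p0}
  B1 = {p1, q2}
  B2 = {p2, q1}
  B3 = {q0}
p0 ∈ B0, q0 ∈ B3 → different blocks

NO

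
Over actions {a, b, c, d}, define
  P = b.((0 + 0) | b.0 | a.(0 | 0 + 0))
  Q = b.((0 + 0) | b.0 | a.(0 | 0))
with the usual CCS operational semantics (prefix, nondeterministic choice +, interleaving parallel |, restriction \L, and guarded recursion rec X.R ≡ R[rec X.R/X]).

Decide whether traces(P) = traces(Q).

LTS(P): 5 reachable states
  u0 = b.((0 + 0) | b.0 | a.(0 | 0 + 0)) :: -b-> u1
  u1 = (0 + 0) | b.0 | a.(0 | 0 + 0) :: -a-> u2, -b-> u3
  u2 = (0 + 0) | b.0 | (0 | 0 + 0) :: -b-> u4
  u3 = (0 + 0) | 0 | a.(0 | 0 + 0) :: -a-> u4
  u4 = (0 + 0) | 0 | (0 | 0 + 0) :: (no moves)
LTS(Q): 5 reachable states
  v0 = b.((0 + 0) | b.0 | a.(0 | 0)) :: -b-> v1
  v1 = (0 + 0) | b.0 | a.(0 | 0) :: -a-> v2, -b-> v3
  v2 = (0 + 0) | b.0 | (0 | 0) :: -b-> v4
  v3 = (0 + 0) | 0 | a.(0 | 0) :: -a-> v4
  v4 = (0 + 0) | 0 | (0 | 0) :: (no moves)
Coarsest stable partition (strong bisimilarity classes):
  B0 = {u0, v0}
  B1 = {u1, v1}
  B2 = {u3, v3}
  B3 = {u4, v4}
  B4 = {u2, v2}
u0 ∈ B0, v0 ∈ B0 → same block
Bisimilar ⇒ trace-equivalent.

YES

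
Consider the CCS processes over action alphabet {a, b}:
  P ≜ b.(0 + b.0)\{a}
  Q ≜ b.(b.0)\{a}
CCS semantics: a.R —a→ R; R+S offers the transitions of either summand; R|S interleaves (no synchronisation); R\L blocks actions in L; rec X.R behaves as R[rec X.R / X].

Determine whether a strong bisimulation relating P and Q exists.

YES

Reachable graph of P (3 states):
  s0 = b.(0 + b.0)\{a} ⊢ —b→ s1
  s1 = (0 + b.0)\{a} ⊢ —b→ s2
  s2 = 0\{a} ⊢ ·
Reachable graph of Q (3 states):
  t0 = b.(b.0)\{a} ⊢ —b→ t1
  t1 = (b.0)\{a} ⊢ —b→ t2
  t2 = 0\{a} ⊢ ·
Coarsest stable partition (strong bisimilarity classes):
  B0 = {s0, t0}
  B1 = {s1, t1}
  B2 = {s2, t2}
s0 ∈ B0, t0 ∈ B0 → same block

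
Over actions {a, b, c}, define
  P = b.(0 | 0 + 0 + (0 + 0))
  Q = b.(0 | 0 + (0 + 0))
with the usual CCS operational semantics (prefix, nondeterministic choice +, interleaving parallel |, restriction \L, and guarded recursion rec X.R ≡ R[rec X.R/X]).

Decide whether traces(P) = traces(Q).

trace-equivalent

Reachable graph of P (2 states):
  m0 = b.(0 | 0 + 0 + (0 + 0)) has moves —b→ m1
  m1 = 0 | 0 + 0 + (0 + 0) has moves ·
Reachable graph of Q (2 states):
  n0 = b.(0 | 0 + (0 + 0)) has moves —b→ n1
  n1 = 0 | 0 + (0 + 0) has moves ·
Partition-refinement fixed point:
  B0 = {m0, n0}
  B1 = {m1, n1}
m0 ∈ B0, n0 ∈ B0 → same block
Bisimilar ⇒ trace-equivalent.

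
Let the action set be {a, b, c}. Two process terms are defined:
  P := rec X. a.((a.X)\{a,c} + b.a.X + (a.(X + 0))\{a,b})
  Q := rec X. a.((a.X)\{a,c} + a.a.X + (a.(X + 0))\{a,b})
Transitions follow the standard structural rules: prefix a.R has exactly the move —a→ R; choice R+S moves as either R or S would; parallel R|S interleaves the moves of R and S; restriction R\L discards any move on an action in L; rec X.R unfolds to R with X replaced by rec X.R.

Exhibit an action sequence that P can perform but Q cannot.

ab

Reachable graph of P (3 states):
  u0 = rec X. a.((a.X)\{a,c} + b.a.X + (a.(X + 0))\{a,b}) → -a-> u1
  u1 = (a.(rec X. a.((a.X)\{a,c} + b.a.X + (a.(X + 0))\{a,b})))\{a,c} + b.a.(rec X. a.((a.X)\{a,c} + b.a.X + (a.(X + 0))\{a,b})) + (a.((rec X. a.((a.X)\{a,c} + b.a.X + (a.(X + 0))\{a,b})) + 0))\{a,b} → -b-> u2
  u2 = a.(rec X. a.((a.X)\{a,c} + b.a.X + (a.(X + 0))\{a,b})) → -a-> u0
Reachable graph of Q (3 states):
  v0 = rec X. a.((a.X)\{a,c} + a.a.X + (a.(X + 0))\{a,b}) → -a-> v1
  v1 = (a.(rec X. a.((a.X)\{a,c} + a.a.X + (a.(X + 0))\{a,b})))\{a,c} + a.a.(rec X. a.((a.X)\{a,c} + a.a.X + (a.(X + 0))\{a,b})) + (a.((rec X. a.((a.X)\{a,c} + a.a.X + (a.(X + 0))\{a,b})) + 0))\{a,b} → -a-> v2
  v2 = a.(rec X. a.((a.X)\{a,c} + a.a.X + (a.(X + 0))\{a,b})) → -a-> v0
Trace ⟨ab⟩ through P, begin at {u0}:
  step 1 (a): {u1}
  step 2 (b): {u2}
  P completes σ.
Trace ⟨ab⟩ through Q, begin at {v0}:
  step 1 (a): {v1}
  step 2 (b): ∅  — Q cannot continue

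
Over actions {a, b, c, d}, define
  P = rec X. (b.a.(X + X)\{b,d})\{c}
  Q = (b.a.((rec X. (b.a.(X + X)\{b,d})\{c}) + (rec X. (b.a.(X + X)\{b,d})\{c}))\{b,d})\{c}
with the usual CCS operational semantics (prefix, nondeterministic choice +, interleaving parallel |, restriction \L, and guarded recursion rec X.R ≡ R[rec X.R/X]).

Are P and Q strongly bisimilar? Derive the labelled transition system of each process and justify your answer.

P ~ Q

Reachable graph of P (3 states):
  u0 = rec X. (b.a.(X + X)\{b,d})\{c} | =b=> u1
  u1 = (a.((rec X. (b.a.(X + X)\{b,d})\{c}) + (rec X. (b.a.(X + X)\{b,d})\{c}))\{b,d})\{c} | =a=> u2
  u2 = ((rec X. (b.a.(X + X)\{b,d})\{c}) + (rec X. (b.a.(X + X)\{b,d})\{c}))\{b,d}\{c} | (no moves)
Reachable graph of Q (3 states):
  v0 = (b.a.((rec X. (b.a.(X + X)\{b,d})\{c}) + (rec X. (b.a.(X + X)\{b,d})\{c}))\{b,d})\{c} | =b=> v1
  v1 = (a.((rec X. (b.a.(X + X)\{b,d})\{c}) + (rec X. (b.a.(X + X)\{b,d})\{c}))\{b,d})\{c} | =a=> v2
  v2 = ((rec X. (b.a.(X + X)\{b,d})\{c}) + (rec X. (b.a.(X + X)\{b,d})\{c}))\{b,d}\{c} | (no moves)
Partition-refinement fixed point:
  B0 = {u0, v0}
  B1 = {u1, v1}
  B2 = {u2, v2}
u0 ∈ B0, v0 ∈ B0 → same block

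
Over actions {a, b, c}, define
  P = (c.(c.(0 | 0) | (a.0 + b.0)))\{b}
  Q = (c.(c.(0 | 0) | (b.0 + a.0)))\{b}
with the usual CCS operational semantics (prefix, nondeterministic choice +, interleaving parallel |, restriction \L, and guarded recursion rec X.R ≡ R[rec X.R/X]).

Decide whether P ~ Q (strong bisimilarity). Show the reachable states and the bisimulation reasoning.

Reachable graph of P (5 states):
  s0 = (c.(c.(0 | 0) | (a.0 + b.0)))\{b} :: --c--▸ s1
  s1 = (c.(0 | 0) | (a.0 + b.0))\{b} :: --a--▸ s2, --c--▸ s3
  s2 = (c.(0 | 0) | 0)\{b} :: --c--▸ s4
  s3 = (0 | 0 | (a.0 + b.0))\{b} :: --a--▸ s4
  s4 = (0 | 0 | 0)\{b} :: (no moves)
Reachable graph of Q (5 states):
  t0 = (c.(c.(0 | 0) | (b.0 + a.0)))\{b} :: --c--▸ t1
  t1 = (c.(0 | 0) | (b.0 + a.0))\{b} :: --a--▸ t2, --c--▸ t3
  t2 = (c.(0 | 0) | 0)\{b} :: --c--▸ t4
  t3 = (0 | 0 | (b.0 + a.0))\{b} :: --a--▸ t4
  t4 = (0 | 0 | 0)\{b} :: (no moves)
Coarsest stable partition (strong bisimilarity classes):
  B0 = {s0, t0}
  B1 = {s1, t1}
  B2 = {s2, t2}
  B3 = {s4, t4}
  B4 = {s3, t3}
s0 ∈ B0, t0 ∈ B0 → same block

P ~ Q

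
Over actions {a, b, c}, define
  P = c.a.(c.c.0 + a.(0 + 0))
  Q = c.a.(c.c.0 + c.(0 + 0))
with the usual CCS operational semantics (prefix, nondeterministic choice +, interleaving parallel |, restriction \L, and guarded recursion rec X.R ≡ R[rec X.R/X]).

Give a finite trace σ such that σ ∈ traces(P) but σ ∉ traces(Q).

LTS(P): 6 reachable states
  u0 = c.a.(c.c.0 + a.(0 + 0)) | —c→ u1
  u1 = a.(c.c.0 + a.(0 + 0)) | —a→ u2
  u2 = c.c.0 + a.(0 + 0) | —a→ u3, —c→ u4
  u3 = 0 + 0 | stopped
  u4 = c.0 | —c→ u5
  u5 = 0 | stopped
LTS(Q): 6 reachable states
  v0 = c.a.(c.c.0 + c.(0 + 0)) | —c→ v1
  v1 = a.(c.c.0 + c.(0 + 0)) | —a→ v2
  v2 = c.c.0 + c.(0 + 0) | —c→ v3, —c→ v4
  v3 = 0 + 0 | stopped
  v4 = c.0 | —c→ v5
  v5 = 0 | stopped
Executing caa from P (initial set {u0}):
  [1] c ⇒ {u1}
  [2] a ⇒ {u2}
  [3] a ⇒ {u3}
  ✓ P
Executing caa from Q (initial set {v0}):
  [1] c ⇒ {v1}
  [2] a ⇒ {v2}
  [3] a ⇒ ∅  — Q cannot continue

caa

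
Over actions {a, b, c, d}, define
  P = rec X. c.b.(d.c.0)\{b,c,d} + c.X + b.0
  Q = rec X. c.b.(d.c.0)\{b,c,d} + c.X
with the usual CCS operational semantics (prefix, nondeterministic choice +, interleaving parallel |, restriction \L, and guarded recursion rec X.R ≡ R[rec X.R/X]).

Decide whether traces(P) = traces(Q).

LTS(P): 4 reachable states
  p0 = rec X. c.b.(d.c.0)\{b,c,d} + c.X + b.0 has moves ··b··> p1, ··c··> p0, ··c··> p2
  p1 = 0 has moves stopped
  p2 = b.(d.c.0)\{b,c,d} has moves ··b··> p3
  p3 = (d.c.0)\{b,c,d} has moves stopped
LTS(Q): 3 reachable states
  q0 = rec X. c.b.(d.c.0)\{b,c,d} + c.X has moves ··c··> q0, ··c··> q1
  q1 = b.(d.c.0)\{b,c,d} has moves ··b··> q2
  q2 = (d.c.0)\{b,c,d} has moves stopped
Run σ = ⟨b⟩ on P: start {p0}
  step 1 (b): {p1}
  ✓ P
Run σ = ⟨b⟩ on Q: start {q0}
  step 1 (b): ∅  — Q cannot continue

NO — witness ⟨b⟩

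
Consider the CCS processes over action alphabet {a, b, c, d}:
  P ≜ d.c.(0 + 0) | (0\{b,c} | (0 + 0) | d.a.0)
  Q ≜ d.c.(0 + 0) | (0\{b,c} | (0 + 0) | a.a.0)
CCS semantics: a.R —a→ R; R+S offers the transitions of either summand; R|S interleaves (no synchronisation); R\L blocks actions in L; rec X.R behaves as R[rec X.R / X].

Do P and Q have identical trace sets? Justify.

trace-distinct — witness ⟨dd⟩

Reachable graph of P (9 states):
  m0 = d.c.(0 + 0) | (0\{b,c} | (0 + 0) | d.a.0) ⊢ —d→ m1, —d→ m2
  m1 = c.(0 + 0) | (0\{b,c} | (0 + 0) | d.a.0) ⊢ —c→ m3, —d→ m4
  m2 = d.c.(0 + 0) | (0\{b,c} | (0 + 0) | a.0) ⊢ —a→ m5, —d→ m4
  m3 = (0 + 0) | (0\{b,c} | (0 + 0) | d.a.0) ⊢ —d→ m6
  m4 = c.(0 + 0) | (0\{b,c} | (0 + 0) | a.0) ⊢ —a→ m7, —c→ m6
  m5 = d.c.(0 + 0) | (0\{b,c} | (0 + 0) | 0) ⊢ —d→ m7
  m6 = (0 + 0) | (0\{b,c} | (0 + 0) | a.0) ⊢ —a→ m8
  m7 = c.(0 + 0) | (0\{b,c} | (0 + 0) | 0) ⊢ —c→ m8
  m8 = (0 + 0) | (0\{b,c} | (0 + 0) | 0) ⊢ deadlocked
Reachable graph of Q (9 states):
  n0 = d.c.(0 + 0) | (0\{b,c} | (0 + 0) | a.a.0) ⊢ —a→ n1, —d→ n2
  n1 = d.c.(0 + 0) | (0\{b,c} | (0 + 0) | a.0) ⊢ —a→ n3, —d→ n4
  n2 = c.(0 + 0) | (0\{b,c} | (0 + 0) | a.a.0) ⊢ —a→ n4, —c→ n5
  n3 = d.c.(0 + 0) | (0\{b,c} | (0 + 0) | 0) ⊢ —d→ n6
  n4 = c.(0 + 0) | (0\{b,c} | (0 + 0) | a.0) ⊢ —a→ n6, —c→ n7
  n5 = (0 + 0) | (0\{b,c} | (0 + 0) | a.a.0) ⊢ —a→ n7
  n6 = c.(0 + 0) | (0\{b,c} | (0 + 0) | 0) ⊢ —c→ n8
  n7 = (0 + 0) | (0\{b,c} | (0 + 0) | a.0) ⊢ —a→ n8
  n8 = (0 + 0) | (0\{b,c} | (0 + 0) | 0) ⊢ deadlocked
Executing dd from P (initial set {m0}):
  [1] d ⇒ {m1, m2}
  [2] d ⇒ {m4}
  ✓ P
Executing dd from Q (initial set {n0}):
  [1] d ⇒ {n2}
  [2] d ⇒ ∅  — Q cannot continue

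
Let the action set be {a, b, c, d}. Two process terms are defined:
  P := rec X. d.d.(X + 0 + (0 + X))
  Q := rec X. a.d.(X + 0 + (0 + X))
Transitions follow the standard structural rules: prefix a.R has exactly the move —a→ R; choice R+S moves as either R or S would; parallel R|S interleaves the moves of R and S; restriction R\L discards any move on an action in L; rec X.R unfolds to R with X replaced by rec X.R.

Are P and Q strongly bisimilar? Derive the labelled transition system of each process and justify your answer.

NO

Reachable graph of P (3 states):
  s0 = rec X. d.d.(X + 0 + (0 + X)) ⊢ =d=> s1
  s1 = d.((rec X. d.d.(X + 0 + (0 + X))) + 0 + (0 + (rec X. d.d.(X + 0 + (0 + X))))) ⊢ =d=> s2
  s2 = (rec X. d.d.(X + 0 + (0 + X))) + 0 + (0 + (rec X. d.d.(X + 0 + (0 + X)))) ⊢ =d=> s1
Reachable graph of Q (3 states):
  t0 = rec X. a.d.(X + 0 + (0 + X)) ⊢ =a=> t1
  t1 = d.((rec X. a.d.(X + 0 + (0 + X))) + 0 + (0 + (rec X. a.d.(X + 0 + (0 + X))))) ⊢ =d=> t2
  t2 = (rec X. a.d.(X + 0 + (0 + X))) + 0 + (0 + (rec X. a.d.(X + 0 + (0 + X)))) ⊢ =a=> t1
Partition-refinement fixed point:
  B0 = {s0, s1, s2}
  B1 = {t0, t2}
  B2 = {t1}
s0 ∈ B0, t0 ∈ B1 → different blocks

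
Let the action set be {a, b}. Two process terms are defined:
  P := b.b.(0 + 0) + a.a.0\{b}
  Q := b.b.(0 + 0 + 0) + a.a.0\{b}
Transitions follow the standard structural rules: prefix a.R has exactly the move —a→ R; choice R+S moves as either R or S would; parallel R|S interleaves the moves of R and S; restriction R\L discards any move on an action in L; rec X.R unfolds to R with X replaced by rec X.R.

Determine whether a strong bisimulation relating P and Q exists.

LTS(P): 5 reachable states
  s0 = b.b.(0 + 0) + a.a.0\{b} ⊢ ··a··> s1, ··b··> s2
  s1 = a.0\{b} ⊢ ··a··> s3
  s2 = b.(0 + 0) ⊢ ··b··> s4
  s3 = 0\{b} ⊢ stopped
  s4 = 0 + 0 ⊢ stopped
LTS(Q): 5 reachable states
  t0 = b.b.(0 + 0 + 0) + a.a.0\{b} ⊢ ··a··> t1, ··b··> t2
  t1 = a.0\{b} ⊢ ··a··> t3
  t2 = b.(0 + 0 + 0) ⊢ ··b··> t4
  t3 = 0\{b} ⊢ stopped
  t4 = 0 + 0 + 0 ⊢ stopped
Bisimilarity quotient blocks:
  B0 = {s0, t0}
  B1 = {s2, t2}
  B2 = {s3, s4, t3, t4}
  B3 = {s1, t1}
s0 ∈ B0, t0 ∈ B0 → same block

YES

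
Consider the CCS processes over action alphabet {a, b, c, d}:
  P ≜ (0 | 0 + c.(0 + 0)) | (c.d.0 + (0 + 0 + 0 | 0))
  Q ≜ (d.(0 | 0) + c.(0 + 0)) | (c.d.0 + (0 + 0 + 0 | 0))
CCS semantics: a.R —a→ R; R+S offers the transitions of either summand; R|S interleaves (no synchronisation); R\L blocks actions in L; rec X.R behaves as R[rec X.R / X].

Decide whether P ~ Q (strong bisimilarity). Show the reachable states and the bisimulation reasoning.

LTS(P): 6 reachable states
  u0 = (0 | 0 + c.(0 + 0)) | (c.d.0 + (0 + 0 + 0 | 0)) :: --c--▸ u1, --c--▸ u2
  u1 = (0 + 0) | (c.d.0 + (0 + 0 + 0 | 0)) :: --c--▸ u3
  u2 = (0 | 0 + c.(0 + 0)) | d.0 :: --c--▸ u3, --d--▸ u4
  u3 = (0 + 0) | d.0 :: --d--▸ u5
  u4 = (0 | 0 + c.(0 + 0)) | 0 :: --c--▸ u5
  u5 = (0 + 0) | 0 :: ∅
LTS(Q): 9 reachable states
  v0 = (d.(0 | 0) + c.(0 + 0)) | (c.d.0 + (0 + 0 + 0 | 0)) :: --c--▸ v1, --c--▸ v2, --d--▸ v3
  v1 = (0 + 0) | (c.d.0 + (0 + 0 + 0 | 0)) :: --c--▸ v4
  v2 = (d.(0 | 0) + c.(0 + 0)) | d.0 :: --c--▸ v4, --d--▸ v5, --d--▸ v6
  v3 = 0 | 0 | (c.d.0 + (0 + 0 + 0 | 0)) :: --c--▸ v6
  v4 = (0 + 0) | d.0 :: --d--▸ v7
  v5 = (d.(0 | 0) + c.(0 + 0)) | 0 :: --c--▸ v7, --d--▸ v8
  v6 = 0 | 0 | d.0 :: --d--▸ v8
  v7 = (0 + 0) | 0 :: ∅
  v8 = 0 | 0 | 0 :: ∅
Partition-refinement fixed point:
  B0 = {u0}
  B1 = {u1, v1, v3}
  B2 = {u3, v4, v6}
  B3 = {u5, v7, v8}
  B4 = {u2}
  B5 = {u4}
  B6 = {v0}
  B7 = {v2}
  B8 = {v5}
u0 ∈ B0, v0 ∈ B6 → different blocks

NO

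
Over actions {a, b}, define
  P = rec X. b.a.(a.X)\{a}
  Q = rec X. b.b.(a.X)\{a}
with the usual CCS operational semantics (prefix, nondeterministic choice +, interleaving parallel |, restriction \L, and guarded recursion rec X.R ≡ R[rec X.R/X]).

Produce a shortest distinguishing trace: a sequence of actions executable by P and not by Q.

ba

P's transition system — 3 states:
  p0 = rec X. b.a.(a.X)\{a} → =b=> p1
  p1 = a.(a.(rec X. b.a.(a.X)\{a}))\{a} → =a=> p2
  p2 = (a.(rec X. b.a.(a.X)\{a}))\{a} → ∅
Q's transition system — 3 states:
  q0 = rec X. b.b.(a.X)\{a} → =b=> q1
  q1 = b.(a.(rec X. b.b.(a.X)\{a}))\{a} → =b=> q2
  q2 = (a.(rec X. b.b.(a.X)\{a}))\{a} → ∅
Executing ba from P (initial set {p0}):
  [1] b ⇒ {p1}
  [2] a ⇒ {p2}
  — P admits the full trace.
Executing ba from Q (initial set {q0}):
  [1] b ⇒ {q1}
  [2] a ⇒ ∅ (Q stuck)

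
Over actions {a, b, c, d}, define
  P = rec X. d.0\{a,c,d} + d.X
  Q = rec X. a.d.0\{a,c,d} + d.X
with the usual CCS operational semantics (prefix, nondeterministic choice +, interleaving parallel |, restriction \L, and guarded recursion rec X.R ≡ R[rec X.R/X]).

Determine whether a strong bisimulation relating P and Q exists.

P's transition system — 2 states:
  p0 = rec X. d.0\{a,c,d} + d.X :: =d=> p0, =d=> p1
  p1 = 0\{a,c,d} :: ∅
Q's transition system — 3 states:
  q0 = rec X. a.d.0\{a,c,d} + d.X :: =a=> q1, =d=> q0
  q1 = d.0\{a,c,d} :: =d=> q2
  q2 = 0\{a,c,d} :: ∅
Bisimilarity quotient blocks:
  B0 = {p0}
  B1 = {p1, q2}
  B2 = {q0}
  B3 = {q1}
p0 ∈ B0, q0 ∈ B2 → different blocks

P ≁ Q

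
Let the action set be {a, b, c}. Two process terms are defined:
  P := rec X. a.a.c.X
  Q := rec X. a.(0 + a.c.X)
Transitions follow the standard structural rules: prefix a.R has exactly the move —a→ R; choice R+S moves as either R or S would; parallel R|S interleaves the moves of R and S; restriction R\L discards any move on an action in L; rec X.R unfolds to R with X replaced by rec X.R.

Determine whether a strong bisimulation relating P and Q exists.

bisimilar

Reachable graph of P (3 states):
  p0 = rec X. a.a.c.X → =a=> p1
  p1 = a.c.(rec X. a.a.c.X) → =a=> p2
  p2 = c.(rec X. a.a.c.X) → =c=> p0
Reachable graph of Q (3 states):
  q0 = rec X. a.(0 + a.c.X) → =a=> q1
  q1 = 0 + a.c.(rec X. a.(0 + a.c.X)) → =a=> q2
  q2 = c.(rec X. a.(0 + a.c.X)) → =c=> q0
Coarsest stable partition (strong bisimilarity classes):
  B0 = {p0, q0}
  B1 = {p1, q1}
  B2 = {p2, q2}
p0 ∈ B0, q0 ∈ B0 → same block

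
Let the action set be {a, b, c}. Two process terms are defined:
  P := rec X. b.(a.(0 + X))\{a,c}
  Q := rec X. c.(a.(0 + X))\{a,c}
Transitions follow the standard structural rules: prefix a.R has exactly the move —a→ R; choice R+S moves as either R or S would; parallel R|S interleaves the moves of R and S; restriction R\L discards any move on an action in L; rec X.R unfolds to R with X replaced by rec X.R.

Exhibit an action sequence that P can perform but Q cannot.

P's transition system — 2 states:
  p0 = rec X. b.(a.(0 + X))\{a,c} ⊢ =b=> p1
  p1 = (a.(0 + (rec X. b.(a.(0 + X))\{a,c})))\{a,c} ⊢ stopped
Q's transition system — 2 states:
  q0 = rec X. c.(a.(0 + X))\{a,c} ⊢ =c=> q1
  q1 = (a.(0 + (rec X. c.(a.(0 + X))\{a,c})))\{a,c} ⊢ stopped
Run σ = ⟨b⟩ on P: start {p0}
  after b @ step 1: {p1}
  P completes σ.
Run σ = ⟨b⟩ on Q: start {q0}
  after b @ step 1: no successor for Q

b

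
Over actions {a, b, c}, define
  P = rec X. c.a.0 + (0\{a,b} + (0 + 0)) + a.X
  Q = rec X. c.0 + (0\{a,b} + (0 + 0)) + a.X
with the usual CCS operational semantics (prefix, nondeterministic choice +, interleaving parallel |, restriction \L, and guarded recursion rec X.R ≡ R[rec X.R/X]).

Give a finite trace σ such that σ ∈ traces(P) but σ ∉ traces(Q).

P's transition system — 3 states:
  p0 = rec X. c.a.0 + (0\{a,b} + (0 + 0)) + a.X :: ··a··> p0, ··c··> p1
  p1 = a.0 :: ··a··> p2
  p2 = 0 :: (no moves)
Q's transition system — 2 states:
  q0 = rec X. c.0 + (0\{a,b} + (0 + 0)) + a.X :: ··a··> q0, ··c··> q1
  q1 = 0 :: (no moves)
Executing ca from P (initial set {p0}):
  step 1 (c): {p1}
  step 2 (a): {p2}
  P completes σ.
Executing ca from Q (initial set {q0}):
  step 1 (c): {q1}
  step 2 (a): ∅ (Q stuck)

ca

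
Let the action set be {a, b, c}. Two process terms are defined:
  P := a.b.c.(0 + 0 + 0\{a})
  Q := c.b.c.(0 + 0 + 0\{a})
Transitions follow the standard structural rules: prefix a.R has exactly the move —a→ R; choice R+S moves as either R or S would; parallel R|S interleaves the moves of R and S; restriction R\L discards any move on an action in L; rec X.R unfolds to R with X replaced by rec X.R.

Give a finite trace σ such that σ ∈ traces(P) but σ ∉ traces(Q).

a

LTS(P): 4 reachable states
  u0 = a.b.c.(0 + 0 + 0\{a}) ⊢ -a-> u1
  u1 = b.c.(0 + 0 + 0\{a}) ⊢ -b-> u2
  u2 = c.(0 + 0 + 0\{a}) ⊢ -c-> u3
  u3 = 0 + 0 + 0\{a} ⊢ ∅
LTS(Q): 4 reachable states
  v0 = c.b.c.(0 + 0 + 0\{a}) ⊢ -c-> v1
  v1 = b.c.(0 + 0 + 0\{a}) ⊢ -b-> v2
  v2 = c.(0 + 0 + 0\{a}) ⊢ -c-> v3
  v3 = 0 + 0 + 0\{a} ⊢ ∅
Run σ = ⟨a⟩ on P: start {u0}
  step 1 (a): {u1}
  ✓ P
Run σ = ⟨a⟩ on Q: start {v0}
  step 1 (a): ∅  — Q cannot continue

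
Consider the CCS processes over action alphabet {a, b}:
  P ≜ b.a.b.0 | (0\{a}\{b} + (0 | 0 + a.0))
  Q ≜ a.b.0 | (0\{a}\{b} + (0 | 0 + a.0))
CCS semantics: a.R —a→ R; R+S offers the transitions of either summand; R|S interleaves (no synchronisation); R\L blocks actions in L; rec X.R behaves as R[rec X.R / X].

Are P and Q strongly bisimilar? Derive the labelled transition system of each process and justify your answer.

NO

P's transition system — 8 states:
  u0 = b.a.b.0 | (0\{a}\{b} + (0 | 0 + a.0)) ⊢ --a--▸ u1, --b--▸ u2
  u1 = b.a.b.0 | 0 ⊢ --b--▸ u3
  u2 = a.b.0 | (0\{a}\{b} + (0 | 0 + a.0)) ⊢ --a--▸ u3, --a--▸ u4
  u3 = a.b.0 | 0 ⊢ --a--▸ u5
  u4 = b.0 | (0\{a}\{b} + (0 | 0 + a.0)) ⊢ --a--▸ u5, --b--▸ u6
  u5 = b.0 | 0 ⊢ --b--▸ u7
  u6 = 0 | (0\{a}\{b} + (0 | 0 + a.0)) ⊢ --a--▸ u7
  u7 = 0 | 0 ⊢ ∅
Q's transition system — 6 states:
  v0 = a.b.0 | (0\{a}\{b} + (0 | 0 + a.0)) ⊢ --a--▸ v1, --a--▸ v2
  v1 = a.b.0 | 0 ⊢ --a--▸ v3
  v2 = b.0 | (0\{a}\{b} + (0 | 0 + a.0)) ⊢ --a--▸ v3, --b--▸ v4
  v3 = b.0 | 0 ⊢ --b--▸ v5
  v4 = 0 | (0\{a}\{b} + (0 | 0 + a.0)) ⊢ --a--▸ v5
  v5 = 0 | 0 ⊢ ∅
Bisimilarity quotient blocks:
  B0 = {u0}
  B1 = {u1}
  B2 = {u3, v1}
  B3 = {u5, v3}
  B4 = {u7, v5}
  B5 = {u2, v0}
  B6 = {u4, v2}
  B7 = {u6, v4}
u0 ∈ B0, v0 ∈ B5 → different blocks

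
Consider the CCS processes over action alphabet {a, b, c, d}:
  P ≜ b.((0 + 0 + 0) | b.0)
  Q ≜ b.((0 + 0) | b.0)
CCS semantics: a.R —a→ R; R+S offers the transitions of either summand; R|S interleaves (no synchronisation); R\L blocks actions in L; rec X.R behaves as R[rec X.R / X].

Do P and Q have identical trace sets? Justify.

Reachable graph of P (3 states):
  s0 = b.((0 + 0 + 0) | b.0) :: --b--▸ s1
  s1 = (0 + 0 + 0) | b.0 :: --b--▸ s2
  s2 = (0 + 0 + 0) | 0 :: ·
Reachable graph of Q (3 states):
  t0 = b.((0 + 0) | b.0) :: --b--▸ t1
  t1 = (0 + 0) | b.0 :: --b--▸ t2
  t2 = (0 + 0) | 0 :: ·
Bisimilarity quotient blocks:
  B0 = {s0, t0}
  B1 = {s1, t1}
  B2 = {s2, t2}
s0 ∈ B0, t0 ∈ B0 → same block
Bisimilar ⇒ trace-equivalent.

YES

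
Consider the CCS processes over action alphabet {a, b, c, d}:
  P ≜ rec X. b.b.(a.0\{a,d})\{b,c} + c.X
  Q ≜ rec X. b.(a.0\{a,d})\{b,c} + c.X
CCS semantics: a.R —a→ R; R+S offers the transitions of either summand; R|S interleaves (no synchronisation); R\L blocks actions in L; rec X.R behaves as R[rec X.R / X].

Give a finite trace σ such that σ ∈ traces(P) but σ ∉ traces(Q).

bb

P's transition system — 4 states:
  p0 = rec X. b.b.(a.0\{a,d})\{b,c} + c.X has moves --b--▸ p1, --c--▸ p0
  p1 = b.(a.0\{a,d})\{b,c} has moves --b--▸ p2
  p2 = (a.0\{a,d})\{b,c} has moves --a--▸ p3
  p3 = 0\{a,d}\{b,c} has moves (no moves)
Q's transition system — 3 states:
  q0 = rec X. b.(a.0\{a,d})\{b,c} + c.X has moves --b--▸ q1, --c--▸ q0
  q1 = (a.0\{a,d})\{b,c} has moves --a--▸ q2
  q2 = 0\{a,d}\{b,c} has moves (no moves)
Trace ⟨bb⟩ through P, begin at {p0}:
  step 1 (b): {p1}
  step 2 (b): {p2}
  ✓ P
Trace ⟨bb⟩ through Q, begin at {q0}:
  step 1 (b): {q1}
  step 2 (b): no successor for Q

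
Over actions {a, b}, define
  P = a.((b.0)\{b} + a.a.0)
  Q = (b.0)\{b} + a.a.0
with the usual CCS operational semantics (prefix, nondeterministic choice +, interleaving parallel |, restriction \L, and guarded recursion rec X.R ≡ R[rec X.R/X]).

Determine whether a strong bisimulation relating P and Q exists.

P ≁ Q

P's transition system — 4 states:
  p0 = a.((b.0)\{b} + a.a.0) | —a→ p1
  p1 = (b.0)\{b} + a.a.0 | —a→ p2
  p2 = a.0 | —a→ p3
  p3 = 0 | (no moves)
Q's transition system — 3 states:
  q0 = (b.0)\{b} + a.a.0 | —a→ q1
  q1 = a.0 | —a→ q2
  q2 = 0 | (no moves)
Coarsest stable partition (strong bisimilarity classes):
  B0 = {p0}
  B1 = {p1, q0}
  B2 = {p2, q1}
  B3 = {p3, q2}
p0 ∈ B0, q0 ∈ B1 → different blocks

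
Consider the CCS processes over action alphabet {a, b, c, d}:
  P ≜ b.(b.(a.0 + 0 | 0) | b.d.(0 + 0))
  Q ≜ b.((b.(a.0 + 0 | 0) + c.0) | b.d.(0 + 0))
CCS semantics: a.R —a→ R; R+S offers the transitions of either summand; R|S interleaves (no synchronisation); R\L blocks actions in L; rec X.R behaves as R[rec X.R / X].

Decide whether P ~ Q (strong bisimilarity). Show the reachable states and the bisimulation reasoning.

P's transition system — 10 states:
  m0 = b.(b.(a.0 + 0 | 0) | b.d.(0 + 0)) | -b-> m1
  m1 = b.(a.0 + 0 | 0) | b.d.(0 + 0) | -b-> m2, -b-> m3
  m2 = (a.0 + 0 | 0) | b.d.(0 + 0) | -a-> m4, -b-> m5
  m3 = b.(a.0 + 0 | 0) | d.(0 + 0) | -b-> m5, -d-> m6
  m4 = 0 | b.d.(0 + 0) | -b-> m7
  m5 = (a.0 + 0 | 0) | d.(0 + 0) | -a-> m7, -d-> m8
  m6 = b.(a.0 + 0 | 0) | (0 + 0) | -b-> m8
  m7 = 0 | d.(0 + 0) | -d-> m9
  m8 = (a.0 + 0 | 0) | (0 + 0) | -a-> m9
  m9 = 0 | (0 + 0) | ·
Q's transition system — 10 states:
  n0 = b.((b.(a.0 + 0 | 0) + c.0) | b.d.(0 + 0)) | -b-> n1
  n1 = (b.(a.0 + 0 | 0) + c.0) | b.d.(0 + 0) | -b-> n2, -b-> n3, -c-> n4
  n2 = (a.0 + 0 | 0) | b.d.(0 + 0) | -a-> n4, -b-> n5
  n3 = (b.(a.0 + 0 | 0) + c.0) | d.(0 + 0) | -b-> n5, -c-> n6, -d-> n7
  n4 = 0 | b.d.(0 + 0) | -b-> n6
  n5 = (a.0 + 0 | 0) | d.(0 + 0) | -a-> n6, -d-> n8
  n6 = 0 | d.(0 + 0) | -d-> n9
  n7 = (b.(a.0 + 0 | 0) + c.0) | (0 + 0) | -b-> n8, -c-> n9
  n8 = (a.0 + 0 | 0) | (0 + 0) | -a-> n9
  n9 = 0 | (0 + 0) | ·
Bisimilarity quotient blocks:
  B0 = {m0}
  B1 = {m1}
  B2 = {m2, n2}
  B3 = {m5, n5}
  B4 = {m8, n8}
  B5 = {m9, n9}
  B6 = {m7, n6}
  B7 = {m4, n4}
  B8 = {m3}
  B9 = {m6}
  B10 = {n0}
  B11 = {n1}
  B12 = {n3}
  B13 = {n7}
m0 ∈ B0, n0 ∈ B10 → different blocks

NO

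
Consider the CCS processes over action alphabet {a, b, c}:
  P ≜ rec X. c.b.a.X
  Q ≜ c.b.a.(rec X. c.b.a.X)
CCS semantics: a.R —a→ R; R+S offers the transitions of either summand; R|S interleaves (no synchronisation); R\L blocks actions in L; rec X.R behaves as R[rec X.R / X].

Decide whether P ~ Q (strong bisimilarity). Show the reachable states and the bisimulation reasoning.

LTS(P): 3 reachable states
  u0 = rec X. c.b.a.X → ··c··> u1
  u1 = b.a.(rec X. c.b.a.X) → ··b··> u2
  u2 = a.(rec X. c.b.a.X) → ··a··> u0
LTS(Q): 4 reachable states
  v0 = c.b.a.(rec X. c.b.a.X) → ··c··> v1
  v1 = b.a.(rec X. c.b.a.X) → ··b··> v2
  v2 = a.(rec X. c.b.a.X) → ··a··> v3
  v3 = rec X. c.b.a.X → ··c··> v1
Bisimilarity quotient blocks:
  B0 = {u0, v0, v3}
  B1 = {u1, v1}
  B2 = {u2, v2}
u0 ∈ B0, v0 ∈ B0 → same block

P ~ Q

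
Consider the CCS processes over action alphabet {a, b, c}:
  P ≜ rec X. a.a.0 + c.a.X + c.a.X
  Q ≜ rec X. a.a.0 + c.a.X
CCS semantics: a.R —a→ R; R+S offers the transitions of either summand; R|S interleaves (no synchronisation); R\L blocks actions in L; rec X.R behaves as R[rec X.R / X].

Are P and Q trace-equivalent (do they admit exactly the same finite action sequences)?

Reachable graph of P (4 states):
  s0 = rec X. a.a.0 + c.a.X + c.a.X has moves —a→ s1, —c→ s2
  s1 = a.0 has moves —a→ s3
  s2 = a.(rec X. a.a.0 + c.a.X + c.a.X) has moves —a→ s0
  s3 = 0 has moves stopped
Reachable graph of Q (4 states):
  t0 = rec X. a.a.0 + c.a.X has moves —a→ t1, —c→ t2
  t1 = a.0 has moves —a→ t3
  t2 = a.(rec X. a.a.0 + c.a.X) has moves —a→ t0
  t3 = 0 has moves stopped
Bisimilarity quotient blocks:
  B0 = {s0, t0}
  B1 = {s2, t2}
  B2 = {s1, t1}
  B3 = {s3, t3}
s0 ∈ B0, t0 ∈ B0 → same block
Bisimilar ⇒ trace-equivalent.

traces(P) = traces(Q)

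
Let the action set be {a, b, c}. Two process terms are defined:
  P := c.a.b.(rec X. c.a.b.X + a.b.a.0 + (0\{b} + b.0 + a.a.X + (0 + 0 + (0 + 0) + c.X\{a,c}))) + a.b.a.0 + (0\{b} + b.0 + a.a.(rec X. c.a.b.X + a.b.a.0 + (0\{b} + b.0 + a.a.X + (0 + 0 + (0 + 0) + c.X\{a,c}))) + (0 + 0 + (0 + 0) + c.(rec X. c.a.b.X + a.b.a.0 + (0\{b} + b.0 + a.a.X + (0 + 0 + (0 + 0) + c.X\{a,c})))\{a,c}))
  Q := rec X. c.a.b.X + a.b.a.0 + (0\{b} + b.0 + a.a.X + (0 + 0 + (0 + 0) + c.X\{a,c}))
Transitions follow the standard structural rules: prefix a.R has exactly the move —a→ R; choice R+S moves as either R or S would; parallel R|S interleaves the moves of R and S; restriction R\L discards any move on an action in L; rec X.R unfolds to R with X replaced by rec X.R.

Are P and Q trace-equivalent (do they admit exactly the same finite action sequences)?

trace-equivalent

LTS(P): 10 reachable states
  p0 = c.a.b.(rec X. c.a.b.X + a.b.a.0 + (0\{b} + b.0 + a.a.X + (0 + 0 + (0 + 0) + c.X\{a,c}))) + a.b.a.0 + (0\{b} + b.0 + a.a.(rec X. c.a.b.X + a.b.a.0 + (0\{b} + b.0 + a.a.X + (0 + 0 + (0 + 0) + c.X\{a,c}))) + (0 + 0 + (0 + 0) + c.(rec X. c.a.b.X + a.b.a.0 + (0\{b} + b.0 + a.a.X + (0 + 0 + (0 + 0) + c.X\{a,c})))\{a,c})) → -a-> p1, -a-> p2, -b-> p3, -c-> p4, -c-> p5
  p1 = a.(rec X. c.a.b.X + a.b.a.0 + (0\{b} + b.0 + a.a.X + (0 + 0 + (0 + 0) + c.X\{a,c}))) → -a-> p6
  p2 = b.a.0 → -b-> p7
  p3 = 0 → deadlocked
  p4 = (rec X. c.a.b.X + a.b.a.0 + (0\{b} + b.0 + a.a.X + (0 + 0 + (0 + 0) + c.X\{a,c})))\{a,c} → -b-> p8
  p5 = a.b.(rec X. c.a.b.X + a.b.a.0 + (0\{b} + b.0 + a.a.X + (0 + 0 + (0 + 0) + c.X\{a,c}))) → -a-> p9
  p6 = rec X. c.a.b.X + a.b.a.0 + (0\{b} + b.0 + a.a.X + (0 + 0 + (0 + 0) + c.X\{a,c})) → -a-> p1, -a-> p2, -b-> p3, -c-> p4, -c-> p5
  p7 = a.0 → -a-> p3
  p8 = 0\{a,c} → deadlocked
  p9 = b.(rec X. c.a.b.X + a.b.a.0 + (0\{b} + b.0 + a.a.X + (0 + 0 + (0 + 0) + c.X\{a,c}))) → -b-> p6
LTS(Q): 9 reachable states
  q0 = rec X. c.a.b.X + a.b.a.0 + (0\{b} + b.0 + a.a.X + (0 + 0 + (0 + 0) + c.X\{a,c})) → -a-> q1, -a-> q2, -b-> q3, -c-> q4, -c-> q5
  q1 = a.(rec X. c.a.b.X + a.b.a.0 + (0\{b} + b.0 + a.a.X + (0 + 0 + (0 + 0) + c.X\{a,c}))) → -a-> q0
  q2 = b.a.0 → -b-> q6
  q3 = 0 → deadlocked
  q4 = (rec X. c.a.b.X + a.b.a.0 + (0\{b} + b.0 + a.a.X + (0 + 0 + (0 + 0) + c.X\{a,c})))\{a,c} → -b-> q7
  q5 = a.b.(rec X. c.a.b.X + a.b.a.0 + (0\{b} + b.0 + a.a.X + (0 + 0 + (0 + 0) + c.X\{a,c}))) → -a-> q8
  q6 = a.0 → -a-> q3
  q7 = 0\{a,c} → deadlocked
  q8 = b.(rec X. c.a.b.X + a.b.a.0 + (0\{b} + b.0 + a.a.X + (0 + 0 + (0 + 0) + c.X\{a,c}))) → -b-> q0
Partition-refinement fixed point:
  B0 = {p0, p6, q0}
  B1 = {p5, q5}
  B2 = {p9, q8}
  B3 = {p2, q2}
  B4 = {p7, q6}
  B5 = {p3, p8, q3, q7}
  B6 = {p4, q4}
  B7 = {p1, q1}
p0 ∈ B0, q0 ∈ B0 → same block
Bisimilar ⇒ trace-equivalent.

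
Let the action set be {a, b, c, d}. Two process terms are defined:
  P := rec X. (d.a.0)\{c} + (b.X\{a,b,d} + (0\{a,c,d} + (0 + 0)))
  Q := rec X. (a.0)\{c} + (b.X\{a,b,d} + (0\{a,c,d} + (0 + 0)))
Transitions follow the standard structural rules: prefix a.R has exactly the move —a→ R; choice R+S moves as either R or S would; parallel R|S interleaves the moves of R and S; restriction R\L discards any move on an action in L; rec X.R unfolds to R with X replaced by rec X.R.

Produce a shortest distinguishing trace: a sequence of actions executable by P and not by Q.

d

Reachable graph of P (4 states):
  s0 = rec X. (d.a.0)\{c} + (b.X\{a,b,d} + (0\{a,c,d} + (0 + 0))) | =b=> s1, =d=> s2
  s1 = (rec X. (d.a.0)\{c} + (b.X\{a,b,d} + (0\{a,c,d} + (0 + 0))))\{a,b,d} | deadlocked
  s2 = (a.0)\{c} | =a=> s3
  s3 = 0\{c} | deadlocked
Reachable graph of Q (3 states):
  t0 = rec X. (a.0)\{c} + (b.X\{a,b,d} + (0\{a,c,d} + (0 + 0))) | =a=> t1, =b=> t2
  t1 = 0\{c} | deadlocked
  t2 = (rec X. (a.0)\{c} + (b.X\{a,b,d} + (0\{a,c,d} + (0 + 0))))\{a,b,d} | deadlocked
Run σ = ⟨d⟩ on P: start {s0}
  step 1 (d): {s2}
  P completes σ.
Run σ = ⟨d⟩ on Q: start {t0}
  step 1 (d): no successor for Q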